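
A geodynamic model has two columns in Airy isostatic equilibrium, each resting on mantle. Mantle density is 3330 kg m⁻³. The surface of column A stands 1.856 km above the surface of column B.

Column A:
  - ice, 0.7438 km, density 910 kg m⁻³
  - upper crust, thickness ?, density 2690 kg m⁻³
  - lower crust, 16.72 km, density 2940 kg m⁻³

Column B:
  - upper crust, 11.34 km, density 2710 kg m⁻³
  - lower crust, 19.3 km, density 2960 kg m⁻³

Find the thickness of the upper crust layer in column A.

18.8 km

Take the compensation level at the base of the deeper column (depth z_c below the surface of column A) and equate Σ ρ_i t_i down to z_c; mantle fills any gap and the z_c terms cancel.
Column A: 0.7438×910 + x×2690 + 16.72×2940 + (z_c − 17.4638 − x)×3330
Column B: 1.856×0 + 11.34×2710 + 19.3×2960 + (z_c − 1.856 − 30.64)×3330
The z_c×3330 term appears on both sides and cancels. Collect the known terms of each column as K = Σ(ρt)_known − 3330 × (depth of known layers): K_A = 49833.658 − 3330×17.4638 = −8320.796; K_B = 87859.4 − 3330×(1.856 + 30.64) = −20352.28.
Balance: K_A − x×(3330 − 2690) = K_B, so x = (K_A − K_B)/(3330 − 2690) = 12031.5/640 = 18.8 km.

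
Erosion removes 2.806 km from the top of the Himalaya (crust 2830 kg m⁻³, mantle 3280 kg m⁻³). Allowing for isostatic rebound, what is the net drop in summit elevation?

Rebound u = e ρ_c/ρ_m = 2.806 km × 2830/3280 = 2.421 km.
Net surface drop = e − u = 2.806 km − 2.421 km = e (ρ_m − ρ_c)/ρ_m = 0.385 km.

0.385 km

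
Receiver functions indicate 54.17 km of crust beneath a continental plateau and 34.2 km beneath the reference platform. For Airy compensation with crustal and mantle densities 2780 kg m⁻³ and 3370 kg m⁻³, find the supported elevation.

Excess crust Δ = 54.17 km − 34.2 km = 19.97 km, split between elevation h and root r with h + r = Δ.
Airy balance ρ_c h = (ρ_m − ρ_c) r gives r = h ρ_c/(ρ_m − ρ_c), so h (1 + ρ_c/(ρ_m − ρ_c)) = Δ, i.e. h = Δ (ρ_m − ρ_c)/ρ_m.
h = 19.97 km × 590/3370 = 3.5 km.

3.5 km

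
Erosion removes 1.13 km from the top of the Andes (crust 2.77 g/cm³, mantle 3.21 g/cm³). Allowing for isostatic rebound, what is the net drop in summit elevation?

0.155 km

Rebound u = e ρ_c/ρ_m = 1.13 km × 2.77/3.21 = 0.9751 km.
Net surface drop = e − u = 1.13 km − 0.9751 km = e (ρ_m − ρ_c)/ρ_m = 0.155 km.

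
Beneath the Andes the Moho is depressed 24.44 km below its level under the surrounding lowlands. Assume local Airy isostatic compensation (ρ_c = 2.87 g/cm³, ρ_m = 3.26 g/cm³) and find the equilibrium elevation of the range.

In Airy isostatic equilibrium: ρ_c h = (ρ_m − ρ_c) r.
h = r (ρ_m − ρ_c) / ρ_c = 24.44 km × (3.26 − 2.87) / 2.87 = 3.32 km.

3.32 km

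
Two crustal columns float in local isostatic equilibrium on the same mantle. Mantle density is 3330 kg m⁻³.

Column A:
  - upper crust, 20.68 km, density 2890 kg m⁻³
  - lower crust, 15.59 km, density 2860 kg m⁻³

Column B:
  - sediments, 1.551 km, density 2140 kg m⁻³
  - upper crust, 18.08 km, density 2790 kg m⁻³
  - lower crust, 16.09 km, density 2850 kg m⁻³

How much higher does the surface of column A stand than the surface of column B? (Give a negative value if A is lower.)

−0.873 km

For any compensation level in the mantle, the mantle terms cancel and isostasy reduces to e = (Σt_A − Σt_B) − (Σ(ρt)_A − Σ(ρt)_B) / ρ_m.
Σt_A = 36.27 km; Σt_B = 35.721 km; Σ(ρt)_A = 104352.6; Σ(ρt)_B = 99618.84 (in km·kg m⁻³).
e = (36.27 − 35.721) − (104352.6 − 99618.84) / 3330 = −0.873 km.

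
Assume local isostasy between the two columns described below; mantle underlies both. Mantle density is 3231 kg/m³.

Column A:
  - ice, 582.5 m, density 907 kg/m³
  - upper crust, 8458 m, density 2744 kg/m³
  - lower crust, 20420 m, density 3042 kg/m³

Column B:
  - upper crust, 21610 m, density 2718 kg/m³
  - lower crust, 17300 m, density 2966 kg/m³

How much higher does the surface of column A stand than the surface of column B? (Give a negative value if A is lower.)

−1960 m

For any compensation level in the mantle, the mantle terms cancel and isostasy reduces to e = (Σt_A − Σt_B) − (Σ(ρt)_A − Σ(ρt)_B) / ρ_m.
Σt_A = 29460.5 m; Σt_B = 38910 m; Σ(ρt)_A = 85854719.5; Σ(ρt)_B = 110047780 (in m·kg/m³).
e = (29460.5 − 38910) − (85854719.5 − 110047780) / 3231 = −1960 m.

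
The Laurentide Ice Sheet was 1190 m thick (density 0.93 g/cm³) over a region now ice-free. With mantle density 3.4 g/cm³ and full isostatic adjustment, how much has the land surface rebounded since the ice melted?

Removing the load lets mantle flow back in; uplift u satisfies ρ_ice t = ρ_m u.
u = t ρ_ice/ρ_m = 1190 m × 0.93/3.4 = 326 m.

326 m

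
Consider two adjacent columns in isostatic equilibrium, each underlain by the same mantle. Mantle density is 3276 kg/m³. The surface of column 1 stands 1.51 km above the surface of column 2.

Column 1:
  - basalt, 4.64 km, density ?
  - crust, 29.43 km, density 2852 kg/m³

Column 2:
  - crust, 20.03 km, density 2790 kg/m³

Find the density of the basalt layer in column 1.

2800 kg/m³

Take the compensation level at the base of the deeper column (depth z_c below the surface of column 1) and equate Σ ρ_i t_i down to z_c; mantle fills any gap and the z_c terms cancel.
Column 1: 4.64×ρ + 29.43×2852 + (z_c − 34.07)×3276
Column 2: 1.51×0 + 20.03×2790 + (z_c − 1.51 − 20.03)×3276
The z_c×3276 term appears on both sides and cancels. Collect the known terms of each column as K = Σ(ρt)_known − 3276 × (depth of known layers): K_1 = 83934.36 − 3276×34.07 = −27678.96; K_2 = 55883.7 − 3276×(1.51 + 20.03) = −14681.34.
Balance: K_1 + 4.64×ρ = K_2, so ρ = (K_2 − K_1)/4.64 = 12997.6/4.64 = 2800 kg/m³.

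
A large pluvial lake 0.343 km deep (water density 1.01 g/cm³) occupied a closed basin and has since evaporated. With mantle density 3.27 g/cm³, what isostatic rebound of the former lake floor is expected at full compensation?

0.106 km

u = d ρ_w/ρ_m = 0.343 km × 1.01/3.27 = 0.106 km.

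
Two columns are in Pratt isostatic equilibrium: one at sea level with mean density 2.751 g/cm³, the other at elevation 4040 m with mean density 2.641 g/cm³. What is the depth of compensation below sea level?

97000 m

ρ_ref D = ρ (D + h) → D (ρ_ref − ρ) = ρ h.
D = ρ h/(ρ_ref − ρ) = 2.641 × 4040 m/(2.751 − 2.641) = 97000 m.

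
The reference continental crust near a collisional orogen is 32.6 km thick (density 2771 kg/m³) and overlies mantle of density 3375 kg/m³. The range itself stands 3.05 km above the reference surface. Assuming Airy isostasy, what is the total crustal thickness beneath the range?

49.6 km

Root depth r = h ρ_c / (ρ_m − ρ_c) = 3.05 km × 2771 / 604 = 13.99 km.
Total thickness = T + h + r = 32.6 km + 3.05 km + 13.99 km = 49.6 km.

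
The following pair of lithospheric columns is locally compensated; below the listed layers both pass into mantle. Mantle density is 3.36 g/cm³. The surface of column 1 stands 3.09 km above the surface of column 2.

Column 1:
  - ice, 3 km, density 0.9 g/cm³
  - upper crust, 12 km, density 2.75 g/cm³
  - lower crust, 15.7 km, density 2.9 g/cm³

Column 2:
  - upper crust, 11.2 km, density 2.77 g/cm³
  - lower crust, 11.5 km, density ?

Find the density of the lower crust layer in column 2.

2.93 g/cm³

Take the compensation level at the base of the deeper column (depth z_c below the surface of column 1) and equate Σ ρ_i t_i down to z_c; mantle fills any gap and the z_c terms cancel.
Column 1: 3×0.9 + 12×2.75 + 15.7×2.9 + (z_c − 30.7)×3.36
Column 2: 3.09×0 + 11.2×2.77 + 11.5×ρ + (z_c − 3.09 − 22.7)×3.36
The z_c×3.36 term appears on both sides and cancels. Collect the known terms of each column as K = Σ(ρt)_known − 3.36 × (depth of known layers): K_1 = 81.23 − 3.36×30.7 = −21.922; K_2 = 31.024 − 3.36×(3.09 + 22.7) = −55.6304.
Balance: K_1 = K_2 + 11.5×ρ, so ρ = (K_1 − K_2)/11.5 = 33.7084/11.5 = 2.93 g/cm³.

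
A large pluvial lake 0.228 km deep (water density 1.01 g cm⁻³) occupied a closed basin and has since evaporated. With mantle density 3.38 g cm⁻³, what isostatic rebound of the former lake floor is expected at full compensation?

u = d ρ_w/ρ_m = 0.228 km × 1.01/3.38 = 0.0681 km.

0.0681 km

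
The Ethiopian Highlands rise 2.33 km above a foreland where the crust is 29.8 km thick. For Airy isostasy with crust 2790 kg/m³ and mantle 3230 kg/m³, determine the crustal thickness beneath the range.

Root depth r = h ρ_c / (ρ_m − ρ_c) = 2.33 km × 2790 / 440 = 14.77 km.
Total thickness = T + h + r = 29.8 km + 2.33 km + 14.77 km = 46.9 km.

46.9 km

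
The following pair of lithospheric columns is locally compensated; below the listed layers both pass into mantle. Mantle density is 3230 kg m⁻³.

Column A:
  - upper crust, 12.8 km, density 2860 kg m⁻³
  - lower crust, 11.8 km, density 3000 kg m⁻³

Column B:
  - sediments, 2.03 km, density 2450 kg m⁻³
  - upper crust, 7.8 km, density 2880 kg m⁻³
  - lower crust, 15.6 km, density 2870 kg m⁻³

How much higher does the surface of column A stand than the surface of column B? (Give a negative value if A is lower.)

For any compensation level in the mantle, the mantle terms cancel and isostasy reduces to e = (Σt_A − Σt_B) − (Σ(ρt)_A − Σ(ρt)_B) / ρ_m.
Σt_A = 24.6 km; Σt_B = 25.43 km; Σ(ρt)_A = 72008; Σ(ρt)_B = 72209.5 (in km·kg m⁻³).
e = (24.6 − 25.43) − (72008 − 72209.5) / 3230 = −0.768 km.

−0.768 km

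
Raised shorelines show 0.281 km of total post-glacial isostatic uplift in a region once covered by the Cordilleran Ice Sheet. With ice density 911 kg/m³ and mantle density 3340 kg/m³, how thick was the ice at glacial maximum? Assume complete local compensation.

u = t ρ_ice/ρ_m → t = u ρ_m/ρ_ice = 0.281 km × 3340/911 = 1.03 km.

1.03 km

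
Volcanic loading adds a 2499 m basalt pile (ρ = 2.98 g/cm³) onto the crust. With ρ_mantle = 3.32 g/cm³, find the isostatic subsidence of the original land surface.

2240 m

Subaerial loading: s = t ρ_load / ρ_m.
s = 2499 m × 2.98/3.32 = 2240 m.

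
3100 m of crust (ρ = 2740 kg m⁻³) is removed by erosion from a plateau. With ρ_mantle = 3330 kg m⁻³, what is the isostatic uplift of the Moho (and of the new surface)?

2550 m

Unloading: uplift u = e ρ_c/ρ_m = 3100 m × 2740/3330 = 2550 m.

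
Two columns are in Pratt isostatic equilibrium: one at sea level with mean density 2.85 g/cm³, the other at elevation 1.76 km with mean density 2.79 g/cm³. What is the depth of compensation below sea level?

ρ_ref D = ρ (D + h) → D (ρ_ref − ρ) = ρ h.
D = ρ h/(ρ_ref − ρ) = 2.79 × 1.76 km/(2.85 − 2.79) = 81.8 km.

81.8 km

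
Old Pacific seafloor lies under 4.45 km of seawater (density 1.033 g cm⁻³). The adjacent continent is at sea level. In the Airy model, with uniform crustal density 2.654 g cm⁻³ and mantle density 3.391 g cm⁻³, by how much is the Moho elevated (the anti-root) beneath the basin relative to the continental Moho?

Isostatic balance requires: replacing crust with seawater at the top is compensated by replacing crust with mantle at the base: d (ρ_c − ρ_w) = a (ρ_m − ρ_c).
a = d (ρ_c − ρ_w)/(ρ_m − ρ_c) = 4.45 km × 1.621/0.737 = 9.79 km.

9.79 km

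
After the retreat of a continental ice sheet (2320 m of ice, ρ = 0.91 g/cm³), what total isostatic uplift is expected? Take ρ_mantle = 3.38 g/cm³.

Removing the load lets mantle flow back in; uplift u satisfies ρ_ice t = ρ_m u.
u = t ρ_ice/ρ_m = 2320 m × 0.91/3.38 = 625 m.

625 m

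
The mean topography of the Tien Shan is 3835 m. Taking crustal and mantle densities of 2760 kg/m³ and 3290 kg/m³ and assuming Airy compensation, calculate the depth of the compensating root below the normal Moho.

20000 m

Equating mass per unit area of the two columns: the weight of the topography is balanced by the buoyancy of the root, ρ_c h = (ρ_m − ρ_c) r.
r = h · ρ_c / (ρ_m − ρ_c) = 3835 m × 2760 / (3290 − 2760) = 20000 m.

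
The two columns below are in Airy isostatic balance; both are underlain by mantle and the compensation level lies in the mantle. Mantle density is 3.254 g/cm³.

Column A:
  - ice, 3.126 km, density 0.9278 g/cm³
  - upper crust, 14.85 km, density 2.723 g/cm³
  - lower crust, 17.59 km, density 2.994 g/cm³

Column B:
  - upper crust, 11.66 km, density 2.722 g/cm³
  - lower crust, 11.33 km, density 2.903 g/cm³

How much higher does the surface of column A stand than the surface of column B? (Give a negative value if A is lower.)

2.94 km

For any compensation level in the mantle, the mantle terms cancel and isostasy reduces to e = (Σt_A − Σt_B) − (Σ(ρt)_A − Σ(ρt)_B) / ρ_m.
Σt_A = 35.566 km; Σt_B = 22.99 km; Σ(ρt)_A = 96.0013128; Σ(ρt)_B = 64.62951 (in km·g/cm³).
e = (35.566 − 22.99) − (96.0013128 − 64.62951) / 3.254 = 2.94 km.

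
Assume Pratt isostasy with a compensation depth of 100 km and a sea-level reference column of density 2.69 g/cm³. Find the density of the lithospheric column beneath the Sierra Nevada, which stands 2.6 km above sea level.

2.62 g/cm³

Pratt balance: ρ_ref D = ρ (D + h).
ρ = ρ_ref D/(D + h) = 2.69 × 100 km/(100 km + 2.6 km) = 2.62 g/cm³.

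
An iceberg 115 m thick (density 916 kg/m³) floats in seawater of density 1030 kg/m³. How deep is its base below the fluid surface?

102 m

Draft d = t ρ_obj/ρ_fluid = 115 m × 916/1030 = 102 m.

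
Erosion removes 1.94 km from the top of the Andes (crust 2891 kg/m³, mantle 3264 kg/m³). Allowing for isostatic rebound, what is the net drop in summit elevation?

Rebound u = e ρ_c/ρ_m = 1.94 km × 2891/3264 = 1.718 km.
Net surface drop = e − u = 1.94 km − 1.718 km = e (ρ_m − ρ_c)/ρ_m = 0.222 km.

0.222 km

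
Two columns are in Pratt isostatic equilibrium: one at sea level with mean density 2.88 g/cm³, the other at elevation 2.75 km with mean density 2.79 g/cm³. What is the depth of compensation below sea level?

ρ_ref D = ρ (D + h) → D (ρ_ref − ρ) = ρ h.
D = ρ h/(ρ_ref − ρ) = 2.79 × 2.75 km/(2.88 − 2.79) = 85.2 km.

85.2 km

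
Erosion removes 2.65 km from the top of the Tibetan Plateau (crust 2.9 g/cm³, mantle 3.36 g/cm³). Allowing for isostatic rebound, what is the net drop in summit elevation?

Rebound u = e ρ_c/ρ_m = 2.65 km × 2.9/3.36 = 2.287 km.
Net surface drop = e − u = 2.65 km − 2.287 km = e (ρ_m − ρ_c)/ρ_m = 0.363 km.

0.363 km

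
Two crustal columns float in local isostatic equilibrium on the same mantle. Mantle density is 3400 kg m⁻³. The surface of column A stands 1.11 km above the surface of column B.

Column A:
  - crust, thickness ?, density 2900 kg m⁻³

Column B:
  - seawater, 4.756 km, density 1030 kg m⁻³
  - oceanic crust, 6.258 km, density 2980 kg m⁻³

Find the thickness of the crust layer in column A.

Take the compensation level at the base of the deeper column (depth z_c below the surface of column A) and equate Σ ρ_i t_i down to z_c; mantle fills any gap and the z_c terms cancel.
Column A: x×2900 + (z_c − 0 − x)×3400
Column B: 1.11×0 + 4.756×1030 + 6.258×2980 + (z_c − 1.11 − 11.014)×3400
The z_c×3400 term appears on both sides and cancels. Collect the known terms of each column as K = Σ(ρt)_known − 3400 × (depth of known layers): K_A = 0 − 3400×0 = 0; K_B = 23547.52 − 3400×(1.11 + 11.014) = −17674.08.
Balance: K_A − x×(3400 − 2900) = K_B, so x = (K_A − K_B)/(3400 − 2900) = 17674.1/500 = 35.3 km.

35.3 km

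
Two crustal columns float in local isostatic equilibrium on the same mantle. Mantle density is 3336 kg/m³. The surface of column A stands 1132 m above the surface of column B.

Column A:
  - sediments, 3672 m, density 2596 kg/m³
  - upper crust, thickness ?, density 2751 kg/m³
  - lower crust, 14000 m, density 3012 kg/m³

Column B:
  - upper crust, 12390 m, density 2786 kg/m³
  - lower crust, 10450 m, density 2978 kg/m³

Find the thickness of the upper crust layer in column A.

Take the compensation level at the base of the deeper column (depth z_c below the surface of column A) and equate Σ ρ_i t_i down to z_c; mantle fills any gap and the z_c terms cancel.
Column A: 3672×2596 + x×2751 + 14000×3012 + (z_c − 17672 − x)×3336
Column B: 1132×0 + 12390×2786 + 10450×2978 + (z_c − 1132 − 22840)×3336
The z_c×3336 term appears on both sides and cancels. Collect the known terms of each column as K = Σ(ρt)_known − 3336 × (depth of known layers): K_A = 51700512 − 3336×17672 = −7253280; K_B = 65638640 − 3336×(1132 + 22840) = −14331952.
Balance: K_A − x×(3336 − 2751) = K_B, so x = (K_A − K_B)/(3336 − 2751) = 7078670/585 = 12100 m.

12100 m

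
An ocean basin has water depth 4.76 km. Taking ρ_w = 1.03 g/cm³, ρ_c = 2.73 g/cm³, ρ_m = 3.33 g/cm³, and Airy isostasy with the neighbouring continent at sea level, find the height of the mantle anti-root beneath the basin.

For local isostatic compensation: replacing crust with seawater at the top is compensated by replacing crust with mantle at the base: d (ρ_c − ρ_w) = a (ρ_m − ρ_c).
a = d (ρ_c − ρ_w)/(ρ_m − ρ_c) = 4.76 km × 1.7/0.6 = 13.5 km.

13.5 km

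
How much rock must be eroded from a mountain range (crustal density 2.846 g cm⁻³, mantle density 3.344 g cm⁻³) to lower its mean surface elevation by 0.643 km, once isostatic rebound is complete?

Net drop Δ = e − u = e − e ρ_c/ρ_m = e (ρ_m − ρ_c)/ρ_m.
e = Δ ρ_m/(ρ_m − ρ_c) = 0.643 km × 3.344/0.498 = 4.32 km.

4.32 km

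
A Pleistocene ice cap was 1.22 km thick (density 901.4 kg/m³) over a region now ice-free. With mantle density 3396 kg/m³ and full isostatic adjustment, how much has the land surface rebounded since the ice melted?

Removing the load lets mantle flow back in; uplift u satisfies ρ_ice t = ρ_m u.
u = t ρ_ice/ρ_m = 1.22 km × 901.4/3396 = 0.324 km.

0.324 km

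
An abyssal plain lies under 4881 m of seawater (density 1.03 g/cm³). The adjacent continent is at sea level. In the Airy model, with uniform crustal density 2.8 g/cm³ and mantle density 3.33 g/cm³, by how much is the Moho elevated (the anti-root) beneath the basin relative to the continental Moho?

16300 m

Balancing pressure at the compensation depth: replacing crust with seawater at the top is compensated by replacing crust with mantle at the base: d (ρ_c − ρ_w) = a (ρ_m − ρ_c).
a = d (ρ_c − ρ_w)/(ρ_m − ρ_c) = 4881 m × 1.77/0.53 = 16300 m.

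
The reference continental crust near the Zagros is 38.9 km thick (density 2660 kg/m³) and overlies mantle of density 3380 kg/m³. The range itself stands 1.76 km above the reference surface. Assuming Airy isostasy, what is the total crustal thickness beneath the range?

Root depth r = h ρ_c / (ρ_m − ρ_c) = 1.76 km × 2660 / 720 = 6.502 km.
Total thickness = T + h + r = 38.9 km + 1.76 km + 6.502 km = 47.2 km.

47.2 km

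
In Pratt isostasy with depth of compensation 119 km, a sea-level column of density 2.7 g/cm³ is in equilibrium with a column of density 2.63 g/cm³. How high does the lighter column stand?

ρ_ref D = ρ (D + h) → h = D (ρ_ref − ρ)/ρ.
h = 119 km × (2.7 − 2.63)/2.63 = 3.17 km.

3.17 km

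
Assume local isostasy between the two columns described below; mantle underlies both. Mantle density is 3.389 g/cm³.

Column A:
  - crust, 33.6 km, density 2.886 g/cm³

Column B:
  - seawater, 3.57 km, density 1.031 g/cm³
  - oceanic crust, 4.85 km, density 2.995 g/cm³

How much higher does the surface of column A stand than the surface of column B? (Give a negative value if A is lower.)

1.94 km

For any compensation level in the mantle, the mantle terms cancel and isostasy reduces to e = (Σt_A − Σt_B) − (Σ(ρt)_A − Σ(ρt)_B) / ρ_m.
Σt_A = 33.6 km; Σt_B = 8.42 km; Σ(ρt)_A = 96.9696; Σ(ρt)_B = 18.20642 (in km·g/cm³).
e = (33.6 − 8.42) − (96.9696 − 18.20642) / 3.389 = 1.94 km.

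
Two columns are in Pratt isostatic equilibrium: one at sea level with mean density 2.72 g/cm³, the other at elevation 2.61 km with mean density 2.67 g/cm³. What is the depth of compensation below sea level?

ρ_ref D = ρ (D + h) → D (ρ_ref − ρ) = ρ h.
D = ρ h/(ρ_ref − ρ) = 2.67 × 2.61 km/(2.72 − 2.67) = 139 km.

139 km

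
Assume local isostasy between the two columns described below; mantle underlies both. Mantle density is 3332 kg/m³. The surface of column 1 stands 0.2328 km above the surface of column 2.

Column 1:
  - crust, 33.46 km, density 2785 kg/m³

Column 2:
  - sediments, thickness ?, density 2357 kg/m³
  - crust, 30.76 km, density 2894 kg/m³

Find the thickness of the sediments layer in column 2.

4.16 km

Take the compensation level at the base of the deeper column (depth z_c below the surface of column 1) and equate Σ ρ_i t_i down to z_c; mantle fills any gap and the z_c terms cancel.
Column 1: 33.46×2785 + (z_c − 33.46)×3332
Column 2: 0.2328×0 + x×2357 + 30.76×2894 + (z_c − 0.2328 − 30.76 − x)×3332
The z_c×3332 term appears on both sides and cancels. Collect the known terms of each column as K = Σ(ρt)_known − 3332 × (depth of known layers): K_1 = 93186.1 − 3332×33.46 = −18302.62; K_2 = 89019.44 − 3332×(0.2328 + 30.76) = −14248.5696.
Balance: K_1 = K_2 − x×(3332 − 2357), so x = (K_2 − K_1)/(3332 − 2357) = 4054.05/975 = 4.16 km.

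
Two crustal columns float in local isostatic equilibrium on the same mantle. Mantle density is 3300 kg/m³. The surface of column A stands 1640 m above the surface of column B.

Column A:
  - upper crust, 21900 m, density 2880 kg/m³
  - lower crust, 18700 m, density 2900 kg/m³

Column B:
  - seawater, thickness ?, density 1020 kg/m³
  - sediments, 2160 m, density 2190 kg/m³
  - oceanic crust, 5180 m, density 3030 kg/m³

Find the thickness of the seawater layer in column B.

3280 m

Take the compensation level at the base of the deeper column (depth z_c below the surface of column A) and equate Σ ρ_i t_i down to z_c; mantle fills any gap and the z_c terms cancel.
Column A: 21900×2880 + 18700×2900 + (z_c − 40600)×3300
Column B: 1640×0 + x×1020 + 2160×2190 + 5180×3030 + (z_c − 1640 − 7340 − x)×3300
The z_c×3300 term appears on both sides and cancels. Collect the known terms of each column as K = Σ(ρt)_known − 3300 × (depth of known layers): K_A = 117302000 − 3300×40600 = −16678000; K_B = 20425800 − 3300×(1640 + 7340) = −9208200.
Balance: K_A = K_B − x×(3300 − 1020), so x = (K_B − K_A)/(3300 − 1020) = 7469800/2280 = 3280 m.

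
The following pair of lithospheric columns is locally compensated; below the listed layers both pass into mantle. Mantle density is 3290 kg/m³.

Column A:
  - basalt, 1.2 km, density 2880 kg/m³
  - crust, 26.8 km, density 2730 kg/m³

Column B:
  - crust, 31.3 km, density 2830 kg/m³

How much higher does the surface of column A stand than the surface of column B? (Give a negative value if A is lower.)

0.335 km

For any compensation level in the mantle, the mantle terms cancel and isostasy reduces to e = (Σt_A − Σt_B) − (Σ(ρt)_A − Σ(ρt)_B) / ρ_m.
Σt_A = 28 km; Σt_B = 31.3 km; Σ(ρt)_A = 76620; Σ(ρt)_B = 88579 (in km·kg/m³).
e = (28 − 31.3) − (76620 − 88579) / 3290 = 0.335 km.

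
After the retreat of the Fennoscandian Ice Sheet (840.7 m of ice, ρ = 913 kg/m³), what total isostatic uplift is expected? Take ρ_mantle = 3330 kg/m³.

230 m

Removing the load lets mantle flow back in; uplift u satisfies ρ_ice t = ρ_m u.
u = t ρ_ice/ρ_m = 840.7 m × 913/3330 = 230 m.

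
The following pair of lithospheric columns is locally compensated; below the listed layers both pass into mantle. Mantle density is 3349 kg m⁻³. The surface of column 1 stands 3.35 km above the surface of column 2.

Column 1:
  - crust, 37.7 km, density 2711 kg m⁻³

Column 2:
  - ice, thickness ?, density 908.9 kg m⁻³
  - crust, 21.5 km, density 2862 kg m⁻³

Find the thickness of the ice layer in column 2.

0.968 km

Take the compensation level at the base of the deeper column (depth z_c below the surface of column 1) and equate Σ ρ_i t_i down to z_c; mantle fills any gap and the z_c terms cancel.
Column 1: 37.7×2711 + (z_c − 37.7)×3349
Column 2: 3.35×0 + x×908.9 + 21.5×2862 + (z_c − 3.35 − 21.5 − x)×3349
The z_c×3349 term appears on both sides and cancels. Collect the known terms of each column as K = Σ(ρt)_known − 3349 × (depth of known layers): K_1 = 102204.7 − 3349×37.7 = −24052.6; K_2 = 61533 − 3349×(3.35 + 21.5) = −21689.65.
Balance: K_1 = K_2 − x×(3349 − 908.9), so x = (K_2 − K_1)/(3349 − 908.9) = 2362.95/2440.1 = 0.968 km.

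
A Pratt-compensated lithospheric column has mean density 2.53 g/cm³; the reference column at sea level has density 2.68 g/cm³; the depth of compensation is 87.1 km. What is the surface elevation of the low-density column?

ρ_ref D = ρ (D + h) → h = D (ρ_ref − ρ)/ρ.
h = 87.1 km × (2.68 − 2.53)/2.53 = 5.16 km.

5.16 km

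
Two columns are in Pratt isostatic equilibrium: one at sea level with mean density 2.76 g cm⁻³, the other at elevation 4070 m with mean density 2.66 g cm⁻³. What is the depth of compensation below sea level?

108000 m

ρ_ref D = ρ (D + h) → D (ρ_ref − ρ) = ρ h.
D = ρ h/(ρ_ref − ρ) = 2.66 × 4070 m/(2.76 − 2.66) = 108000 m.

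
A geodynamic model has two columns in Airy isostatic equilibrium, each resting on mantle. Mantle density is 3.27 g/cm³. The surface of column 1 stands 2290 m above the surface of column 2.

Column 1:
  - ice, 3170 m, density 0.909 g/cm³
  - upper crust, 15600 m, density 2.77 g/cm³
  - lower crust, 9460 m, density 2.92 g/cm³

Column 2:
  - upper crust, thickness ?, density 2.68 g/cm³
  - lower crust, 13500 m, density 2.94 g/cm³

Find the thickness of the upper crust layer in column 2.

Take the compensation level at the base of the deeper column (depth z_c below the surface of column 1) and equate Σ ρ_i t_i down to z_c; mantle fills any gap and the z_c terms cancel.
Column 1: 3170×0.909 + 15600×2.77 + 9460×2.92 + (z_c − 28230)×3.27
Column 2: 2290×0 + x×2.68 + 13500×2.94 + (z_c − 2290 − 13500 − x)×3.27
The z_c×3.27 term appears on both sides and cancels. Collect the known terms of each column as K = Σ(ρt)_known − 3.27 × (depth of known layers): K_1 = 73716.73 − 3.27×28230 = −18595.37; K_2 = 39690 − 3.27×(2290 + 13500) = −11943.3.
Balance: K_1 = K_2 − x×(3.27 − 2.68), so x = (K_2 − K_1)/(3.27 − 2.68) = 6652.07/0.59 = 11300 m.

11300 m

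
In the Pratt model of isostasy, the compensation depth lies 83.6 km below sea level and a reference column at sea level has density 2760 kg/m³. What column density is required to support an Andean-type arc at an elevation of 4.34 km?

Pratt balance: ρ_ref D = ρ (D + h).
ρ = ρ_ref D/(D + h) = 2760 × 83.6 km/(83.6 km + 4.34 km) = 2620 kg/m³.

2620 kg/m³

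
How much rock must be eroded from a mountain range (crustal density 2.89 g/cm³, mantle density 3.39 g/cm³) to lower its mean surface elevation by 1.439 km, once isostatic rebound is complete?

Net drop Δ = e − u = e − e ρ_c/ρ_m = e (ρ_m − ρ_c)/ρ_m.
e = Δ ρ_m/(ρ_m − ρ_c) = 1.439 km × 3.39/0.5 = 9.76 km.

9.76 km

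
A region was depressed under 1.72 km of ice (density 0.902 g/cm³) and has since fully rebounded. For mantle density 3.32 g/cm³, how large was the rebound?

0.467 km

Removing the load lets mantle flow back in; uplift u satisfies ρ_ice t = ρ_m u.
u = t ρ_ice/ρ_m = 1.72 km × 0.902/3.32 = 0.467 km.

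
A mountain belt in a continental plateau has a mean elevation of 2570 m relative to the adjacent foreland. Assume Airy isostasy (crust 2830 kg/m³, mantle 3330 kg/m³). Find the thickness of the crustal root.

In Airy isostatic equilibrium: the weight of the topography is balanced by the buoyancy of the root, ρ_c h = (ρ_m − ρ_c) r.
r = h · ρ_c / (ρ_m − ρ_c) = 2570 m × 2830 / (3330 − 2830) = 14500 m.

14500 m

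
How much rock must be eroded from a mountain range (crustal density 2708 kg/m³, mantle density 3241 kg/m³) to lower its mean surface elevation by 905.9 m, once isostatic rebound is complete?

Net drop Δ = e − u = e − e ρ_c/ρ_m = e (ρ_m − ρ_c)/ρ_m.
e = Δ ρ_m/(ρ_m − ρ_c) = 905.9 m × 3241/533 = 5510 m.

5510 m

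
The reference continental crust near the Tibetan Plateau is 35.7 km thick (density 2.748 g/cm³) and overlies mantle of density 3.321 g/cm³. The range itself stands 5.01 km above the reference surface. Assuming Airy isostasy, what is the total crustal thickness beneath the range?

64.7 km

Root depth r = h ρ_c / (ρ_m − ρ_c) = 5.01 km × 2.748 / 0.573 = 24.03 km.
Total thickness = T + h + r = 35.7 km + 5.01 km + 24.03 km = 64.7 km.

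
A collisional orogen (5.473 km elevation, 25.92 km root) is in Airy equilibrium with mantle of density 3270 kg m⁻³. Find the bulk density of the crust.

2700 kg m⁻³

ρ_c h = (ρ_m − ρ_c) r → ρ_c (h + r) = ρ_m r → ρ_c = ρ_m r / (h + r).
ρ_c = 3270 × 25.92 km / (5.473 km + 25.92 km) = 2700 kg m⁻³.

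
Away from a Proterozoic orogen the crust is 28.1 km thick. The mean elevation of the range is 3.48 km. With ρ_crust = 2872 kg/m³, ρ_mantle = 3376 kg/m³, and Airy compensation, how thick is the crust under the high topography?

51.4 km

Root depth r = h ρ_c / (ρ_m − ρ_c) = 3.48 km × 2872 / 504 = 19.83 km.
Total thickness = T + h + r = 28.1 km + 3.48 km + 19.83 km = 51.4 km.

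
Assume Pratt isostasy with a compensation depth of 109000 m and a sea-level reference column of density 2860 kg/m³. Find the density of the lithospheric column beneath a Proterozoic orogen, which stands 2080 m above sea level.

Pratt balance: ρ_ref D = ρ (D + h).
ρ = ρ_ref D/(D + h) = 2860 × 109000 m/(109000 m + 2080 m) = 2810 kg/m³.

2810 kg/m³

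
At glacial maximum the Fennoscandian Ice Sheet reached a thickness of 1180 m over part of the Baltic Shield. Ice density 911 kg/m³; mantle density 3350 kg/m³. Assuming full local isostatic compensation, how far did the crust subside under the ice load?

For local isostatic compensation: the ice load ρ_ice t is balanced by mantle displaced below, ρ_m s.
s = t ρ_ice / ρ_m = 1180 m × 911/3350 = 321 m.

321 m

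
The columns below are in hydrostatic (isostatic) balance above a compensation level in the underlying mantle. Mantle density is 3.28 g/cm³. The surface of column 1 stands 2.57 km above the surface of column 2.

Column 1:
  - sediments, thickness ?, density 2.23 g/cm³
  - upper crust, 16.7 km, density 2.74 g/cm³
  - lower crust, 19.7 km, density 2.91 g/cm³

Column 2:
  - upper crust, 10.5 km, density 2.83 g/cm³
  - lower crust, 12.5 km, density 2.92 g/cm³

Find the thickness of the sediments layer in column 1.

1.28 km

Take the compensation level at the base of the deeper column (depth z_c below the surface of column 1) and equate Σ ρ_i t_i down to z_c; mantle fills any gap and the z_c terms cancel.
Column 1: x×2.23 + 16.7×2.74 + 19.7×2.91 + (z_c − 36.4 − x)×3.28
Column 2: 2.57×0 + 10.5×2.83 + 12.5×2.92 + (z_c − 2.57 − 23)×3.28
The z_c×3.28 term appears on both sides and cancels. Collect the known terms of each column as K = Σ(ρt)_known − 3.28 × (depth of known layers): K_1 = 103.085 − 3.28×36.4 = −16.307; K_2 = 66.215 − 3.28×(2.57 + 23) = −17.6546.
Balance: K_1 − x×(3.28 − 2.23) = K_2, so x = (K_1 − K_2)/(3.28 − 2.23) = 1.3476/1.05 = 1.28 km.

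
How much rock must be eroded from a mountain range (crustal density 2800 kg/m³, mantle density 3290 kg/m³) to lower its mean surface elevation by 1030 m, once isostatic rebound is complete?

Net drop Δ = e − u = e − e ρ_c/ρ_m = e (ρ_m − ρ_c)/ρ_m.
e = Δ ρ_m/(ρ_m − ρ_c) = 1030 m × 3290/490 = 6920 m.

6920 m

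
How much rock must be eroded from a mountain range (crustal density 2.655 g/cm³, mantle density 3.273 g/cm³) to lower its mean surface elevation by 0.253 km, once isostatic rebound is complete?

1.34 km

Net drop Δ = e − u = e − e ρ_c/ρ_m = e (ρ_m − ρ_c)/ρ_m.
e = Δ ρ_m/(ρ_m − ρ_c) = 0.253 km × 3.273/0.618 = 1.34 km.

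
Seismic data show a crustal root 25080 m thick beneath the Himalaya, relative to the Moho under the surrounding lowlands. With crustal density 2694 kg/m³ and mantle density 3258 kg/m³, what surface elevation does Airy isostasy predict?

5250 m

Isostatic balance requires: ρ_c h = (ρ_m − ρ_c) r.
h = r (ρ_m − ρ_c) / ρ_c = 25080 m × (3258 − 2694) / 2694 = 5250 m.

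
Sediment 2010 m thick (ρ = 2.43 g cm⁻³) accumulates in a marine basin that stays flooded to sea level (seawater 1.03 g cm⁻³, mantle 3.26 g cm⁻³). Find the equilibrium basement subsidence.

1260 m

Submarine loading: the sediment displaces seawater, and the subsidence is in turn flooded, so s (ρ_m − ρ_w) = t (ρ_sed − ρ_w).
s = 2010 m × (2.43 − 1.03) / (3.26 − 1.03) = 1260 m.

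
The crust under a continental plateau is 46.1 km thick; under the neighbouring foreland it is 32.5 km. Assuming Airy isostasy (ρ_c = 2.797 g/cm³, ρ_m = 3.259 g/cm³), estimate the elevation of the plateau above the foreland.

Excess crust Δ = 46.1 km − 32.5 km = 13.6 km, split between elevation h and root r with h + r = Δ.
Airy balance ρ_c h = (ρ_m − ρ_c) r gives r = h ρ_c/(ρ_m − ρ_c), so h (1 + ρ_c/(ρ_m − ρ_c)) = Δ, i.e. h = Δ (ρ_m − ρ_c)/ρ_m.
h = 13.6 km × 0.462/3.259 = 1.93 km.

1.93 km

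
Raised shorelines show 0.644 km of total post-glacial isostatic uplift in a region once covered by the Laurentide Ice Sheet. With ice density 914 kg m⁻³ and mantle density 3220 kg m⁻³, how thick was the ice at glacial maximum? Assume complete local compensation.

u = t ρ_ice/ρ_m → t = u ρ_m/ρ_ice = 0.644 km × 3220/914 = 2.27 km.

2.27 km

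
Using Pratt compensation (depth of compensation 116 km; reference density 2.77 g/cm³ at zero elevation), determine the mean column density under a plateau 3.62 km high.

2.69 g/cm³

Pratt balance: ρ_ref D = ρ (D + h).
ρ = ρ_ref D/(D + h) = 2.77 × 116 km/(116 km + 3.62 km) = 2.69 g/cm³.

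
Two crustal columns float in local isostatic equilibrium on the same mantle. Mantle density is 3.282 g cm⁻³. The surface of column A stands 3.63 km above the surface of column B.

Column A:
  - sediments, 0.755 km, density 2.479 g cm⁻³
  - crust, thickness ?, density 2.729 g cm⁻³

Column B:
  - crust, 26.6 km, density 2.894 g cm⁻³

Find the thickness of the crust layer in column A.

Take the compensation level at the base of the deeper column (depth z_c below the surface of column A) and equate Σ ρ_i t_i down to z_c; mantle fills any gap and the z_c terms cancel.
Column A: 0.755×2.479 + x×2.729 + (z_c − 0.755 − x)×3.282
Column B: 3.63×0 + 26.6×2.894 + (z_c − 3.63 − 26.6)×3.282
The z_c×3.282 term appears on both sides and cancels. Collect the known terms of each column as K = Σ(ρt)_known − 3.282 × (depth of known layers): K_A = 1.871645 − 3.282×0.755 = −0.606265; K_B = 76.9804 − 3.282×(3.63 + 26.6) = −22.23446.
Balance: K_A − x×(3.282 − 2.729) = K_B, so x = (K_A − K_B)/(3.282 − 2.729) = 21.6282/0.553 = 39.1 km.

39.1 km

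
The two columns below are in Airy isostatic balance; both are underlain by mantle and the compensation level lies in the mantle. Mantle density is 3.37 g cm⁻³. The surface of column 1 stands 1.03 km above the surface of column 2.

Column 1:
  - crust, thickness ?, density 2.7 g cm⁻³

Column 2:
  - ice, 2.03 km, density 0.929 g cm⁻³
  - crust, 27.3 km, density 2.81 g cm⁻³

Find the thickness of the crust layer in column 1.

35.4 km

Take the compensation level at the base of the deeper column (depth z_c below the surface of column 1) and equate Σ ρ_i t_i down to z_c; mantle fills any gap and the z_c terms cancel.
Column 1: x×2.7 + (z_c − 0 − x)×3.37
Column 2: 1.03×0 + 2.03×0.929 + 27.3×2.81 + (z_c − 1.03 − 29.33)×3.37
The z_c×3.37 term appears on both sides and cancels. Collect the known terms of each column as K = Σ(ρt)_known − 3.37 × (depth of known layers): K_1 = 0 − 3.37×0 = 0; K_2 = 78.59887 − 3.37×(1.03 + 29.33) = −23.71433.
Balance: K_1 − x×(3.37 − 2.7) = K_2, so x = (K_1 − K_2)/(3.37 − 2.7) = 23.7143/0.67 = 35.4 km.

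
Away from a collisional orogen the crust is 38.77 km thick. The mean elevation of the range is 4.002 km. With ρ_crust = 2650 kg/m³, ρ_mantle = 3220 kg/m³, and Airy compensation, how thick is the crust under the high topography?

Root depth r = h ρ_c / (ρ_m − ρ_c) = 4.002 km × 2650 / 570 = 18.61 km.
Total thickness = T + h + r = 38.77 km + 4.002 km + 18.61 km = 61.4 km.

61.4 km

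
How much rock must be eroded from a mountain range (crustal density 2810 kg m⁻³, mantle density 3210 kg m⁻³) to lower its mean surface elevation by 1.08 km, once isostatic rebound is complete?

8.67 km

Net drop Δ = e − u = e − e ρ_c/ρ_m = e (ρ_m − ρ_c)/ρ_m.
e = Δ ρ_m/(ρ_m − ρ_c) = 1.08 km × 3210/400 = 8.67 km.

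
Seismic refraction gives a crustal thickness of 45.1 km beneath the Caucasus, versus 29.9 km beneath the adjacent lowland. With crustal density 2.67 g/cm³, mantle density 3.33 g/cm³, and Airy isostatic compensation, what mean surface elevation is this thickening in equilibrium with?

Excess crust Δ = 45.1 km − 29.9 km = 15.2 km, split between elevation h and root r with h + r = Δ.
Airy balance ρ_c h = (ρ_m − ρ_c) r gives r = h ρ_c/(ρ_m − ρ_c), so h (1 + ρ_c/(ρ_m − ρ_c)) = Δ, i.e. h = Δ (ρ_m − ρ_c)/ρ_m.
h = 15.2 km × 0.66/3.33 = 3.01 km.

3.01 km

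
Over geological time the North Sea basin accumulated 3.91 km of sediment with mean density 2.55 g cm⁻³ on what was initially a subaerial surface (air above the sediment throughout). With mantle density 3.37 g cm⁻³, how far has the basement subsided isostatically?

Subaerial load: s = t ρ_sed / ρ_m = 3.91 km × 2.55/3.37 = 2.96 km.

2.96 km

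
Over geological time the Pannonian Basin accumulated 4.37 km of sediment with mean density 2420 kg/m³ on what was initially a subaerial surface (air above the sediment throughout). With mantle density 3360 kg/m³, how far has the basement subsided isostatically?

Subaerial load: s = t ρ_sed / ρ_m = 4.37 km × 2420/3360 = 3.15 km.

3.15 km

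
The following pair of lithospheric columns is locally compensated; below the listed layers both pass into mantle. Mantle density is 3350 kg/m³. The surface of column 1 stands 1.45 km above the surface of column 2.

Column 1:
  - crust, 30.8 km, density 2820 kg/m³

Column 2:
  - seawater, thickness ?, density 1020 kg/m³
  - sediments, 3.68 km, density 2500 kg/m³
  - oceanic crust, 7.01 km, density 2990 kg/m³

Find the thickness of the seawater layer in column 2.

2.5 km

Take the compensation level at the base of the deeper column (depth z_c below the surface of column 1) and equate Σ ρ_i t_i down to z_c; mantle fills any gap and the z_c terms cancel.
Column 1: 30.8×2820 + (z_c − 30.8)×3350
Column 2: 1.45×0 + x×1020 + 3.68×2500 + 7.01×2990 + (z_c − 1.45 − 10.69 − x)×3350
The z_c×3350 term appears on both sides and cancels. Collect the known terms of each column as K = Σ(ρt)_known − 3350 × (depth of known layers): K_1 = 86856 − 3350×30.8 = −16324; K_2 = 30159.9 − 3350×(1.45 + 10.69) = −10509.1.
Balance: K_1 = K_2 − x×(3350 − 1020), so x = (K_2 − K_1)/(3350 − 1020) = 5814.9/2330 = 2.5 km.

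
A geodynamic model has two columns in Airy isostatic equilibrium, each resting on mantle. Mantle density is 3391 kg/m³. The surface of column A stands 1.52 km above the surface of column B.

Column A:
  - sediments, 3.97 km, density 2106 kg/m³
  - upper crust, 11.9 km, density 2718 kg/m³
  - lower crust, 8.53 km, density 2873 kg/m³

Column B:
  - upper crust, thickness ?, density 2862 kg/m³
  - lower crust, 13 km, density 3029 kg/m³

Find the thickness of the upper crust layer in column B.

14.5 km

Take the compensation level at the base of the deeper column (depth z_c below the surface of column A) and equate Σ ρ_i t_i down to z_c; mantle fills any gap and the z_c terms cancel.
Column A: 3.97×2106 + 11.9×2718 + 8.53×2873 + (z_c − 24.4)×3391
Column B: 1.52×0 + x×2862 + 13×3029 + (z_c − 1.52 − 13 − x)×3391
The z_c×3391 term appears on both sides and cancels. Collect the known terms of each column as K = Σ(ρt)_known − 3391 × (depth of known layers): K_A = 65211.71 − 3391×24.4 = −17528.69; K_B = 39377 − 3391×(1.52 + 13) = −9860.32.
Balance: K_A = K_B − x×(3391 − 2862), so x = (K_B − K_A)/(3391 − 2862) = 7668.37/529 = 14.5 km.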